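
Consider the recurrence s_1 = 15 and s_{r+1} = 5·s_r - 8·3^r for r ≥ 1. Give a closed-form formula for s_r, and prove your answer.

Computing the first terms: s_1 = 15, s_2 = 51, s_3 = 183. This suggests s_r = 4·3^r + 3·5^(r - 1).
For the base case r = 1: the formula gives 15 = 15 = s_1.
Inductive step: assume the claim holds for r = j, so s_j = 4·3^j + 3·5^(j - 1).
Then s_{j+1} = 5·s_j - 8·3^j = 5·(4·3^j + 3·5^(j - 1)) - 8·3^j = 4·3^(j + 1) + 3·5^j = 4·3^(j+1) + 3·5^((j+1) - 1),
which is the claimed formula at r = j+1.
Hence, by induction on r, the claim holds for every r ≥ 1.

s_r = 4·3^r + 3·5^(r - 1)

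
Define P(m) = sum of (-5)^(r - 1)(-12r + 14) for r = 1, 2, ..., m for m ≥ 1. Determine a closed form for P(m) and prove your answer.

P(m) = 2(-5)^m(m - 1) + 2

We claim P(m) = 2(-5)^m(m - 1) + 2 for all m ≥ 1.
For the base case m = 1: P(1) = 2, and the closed form gives 2. They agree.
For the inductive step, assume it holds for an arbitrary r ≥ 1, so P(r) = 2(-5)^r(r - 1) + 2.
Then P(r+1) = P(r) + ((-5)^r(-12r + 2)) = (2(-5)^r(r - 1) + 2) + ((-5)^r(-12r + 2)).
Simplifying, P(r+1) = -10(-5)^r·r + 2 = 2(-5)^(r+1)((r+1) - 1) + 2,
which is the closed form with m = r+1.
By the principle of mathematical induction, the result holds for all m ≥ 1.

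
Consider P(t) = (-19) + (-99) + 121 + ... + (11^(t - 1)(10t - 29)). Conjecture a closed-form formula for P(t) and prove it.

We claim P(t) = 11^t(t - 3) + 3 for all t ≥ 1.
Base case (t = 1): P(1) = -19, and the closed form gives -19. They agree.
For the inductive step, assume it holds for an arbitrary j ≥ 1, so P(j) = 11^j(j - 3) + 3.
Then P(j+1) = P(j) + (11^j(10j - 19)) = (11^j(j - 3) + 3) + (11^j(10j - 19)).
Simplifying, P(j+1) = 11·11^j·j - 22·11^j + 3 = 11^(j+1)((j+1) - 3) + 3,
which is the closed form with t = j+1.
By induction, the statement is established for all t ≥ 1.

P(t) = 11^t(t - 3) + 3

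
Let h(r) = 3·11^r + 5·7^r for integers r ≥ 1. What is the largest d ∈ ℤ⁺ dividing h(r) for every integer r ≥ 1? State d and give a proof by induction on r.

d = 4

Computing the first values: h(1) = 68 and h(2) = 608; gcd(68, 608) = 4, so d ≤ 4.
We prove 4 | 3·11^r + 5·7^r for all r ≥ 1 by induction on r.
For the base case r = 1: h(1) = 68 = 4·(17), so 4 | h(1).
Suppose the result is true for r = p, i.e. 4 | h(p). Then
h(p+1) − 11·h(p) = (3·11^(p+1) + 5·7^(p+1)) − 11·(3·11^p + 5·7^p) = (5)·7^p·(7 − 11) = (-20)·7^p. Since 4 | h(p) by the inductive hypothesis, 4 | 11·h(p); and 4 | -20 since -20 = 4·-5. Therefore 4 | h(p+1).
By the principle of mathematical induction, the result holds for all r ≥ 1.
Therefore the largest such d is 4.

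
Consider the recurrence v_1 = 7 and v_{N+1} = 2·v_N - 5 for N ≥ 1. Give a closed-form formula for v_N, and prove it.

v_N = 2^N + 5

Computing the first terms: v_1 = 7, v_2 = 9, v_3 = 13. This suggests v_N = 2^N + 5.
Base step (N = 1): the formula gives 7 = 7 = v_1.
Inductive step: suppose the statement holds for some m ≥ 1, so v_m = 2^m + 5.
Then v_{m+1} = 2·v_m - 5 = 2·(2^m + 5) - 5 = 2^(m + 1) + 5,
which is the claimed formula at N = m+1.
By the principle of mathematical induction, the result holds for all N ≥ 1.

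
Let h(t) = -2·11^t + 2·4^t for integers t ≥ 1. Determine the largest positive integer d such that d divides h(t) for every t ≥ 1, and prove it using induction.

d = 14

Computing the first values: h(1) = -14 and h(2) = -210; gcd(-14, -210) = 14, so d ≤ 14.
We prove 14 | -2·11^t + 2·4^t for all t ≥ 1 by induction on t.
When t = 1: h(1) = -14 = 14·(-1), so 14 | h(1).
Suppose the result is true for t = i, i.e. 14 | h(i). Then
h(i+1) − 11·h(i) = (-2·11^(i+1) + 2·4^(i+1)) − 11·(-2·11^i + 2·4^i) = (2)·4^i·(4 − 11) = (-14)·4^i. Since 14 | h(i) by the inductive hypothesis, 14 | 11·h(i); and 14 | -14 since -14 = 14·-1. Therefore 14 | h(i+1).
This completes the induction.
Therefore the largest such d is 14.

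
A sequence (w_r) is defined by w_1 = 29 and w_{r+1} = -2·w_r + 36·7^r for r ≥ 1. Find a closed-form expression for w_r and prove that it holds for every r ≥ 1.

Computing the first terms: w_1 = 29, w_2 = 194, w_3 = 1376. This suggests w_r = (-2)^(r - 1) + 4·7^r.
For the base case r = 1: the formula gives 29 = 29 = w_1.
Inductive step: suppose the statement holds for some m ≥ 1, so w_m = (-2)^(m - 1) + 4·7^m.
Then w_{m+1} = -2·w_m + 36·7^m = -2·((-2)^(m - 1) + 4·7^m) + 36·7^m = (-2)^m + 4·7^(m + 1) = (-2)^((m+1) - 1) + 4·7^(m+1),
which is the claimed formula at r = m+1.
This completes the induction.

w_r = (-2)^(r - 1) + 4·7^r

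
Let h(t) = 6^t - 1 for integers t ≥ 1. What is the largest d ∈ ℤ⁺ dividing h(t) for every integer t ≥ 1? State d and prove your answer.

d = 5

Computing the first values: h(1) = 5 and h(2) = 35; gcd(5, 35) = 5, so d ≤ 5.
We prove 5 | 6^t - 1 for all t ≥ 1 by induction on t.
For the base case t = 1: h(1) = 5 = 5·(1), so 5 | h(1).
For the inductive step, assume it holds for an arbitrary i ≥ 1, i.e. 5 | h(i). Then
6^{i+1} − 1^{i+1} = 6·6^i − 1·1^i = 6·(6^i − 1^i) + (5)·1^i. The first term is divisible by 5 by the inductive hypothesis, and the second term (5)·1^i is divisible by 5 since 5 | 5. Hence 5 | h(i+1).
By the principle of mathematical induction, the result holds for all t ≥ 1.
Therefore the largest such d is 5.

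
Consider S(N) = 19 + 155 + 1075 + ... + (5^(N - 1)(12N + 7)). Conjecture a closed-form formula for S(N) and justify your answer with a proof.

S(N) = 5^N(3N + 1) - 1

We claim S(N) = 5^N(3N + 1) - 1 for all N ≥ 1.
Base case (N = 1): S(1) = 19, and the closed form gives 19. They agree.
Suppose the result is true for N = i, so S(i) = 5^i(3i + 1) - 1.
Then S(i+1) = S(i) + (5^i(12i + 19)) = (5^i(3i + 1) - 1) + (5^i(12i + 19)).
Simplifying, S(i+1) = 15·5^i·i + 20·5^i - 1 = 5^(i+1)(3(i+1) + 1) - 1,
which is the closed form with N = i+1.
Hence, by induction on N, the claim holds for every N ≥ 1.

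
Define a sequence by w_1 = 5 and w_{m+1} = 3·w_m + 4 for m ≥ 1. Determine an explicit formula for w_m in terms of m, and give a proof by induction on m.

Computing the first terms: w_1 = 5, w_2 = 19, w_3 = 61. This suggests w_m = 7·3^(m - 1) - 2.
Base case (m = 1): the formula gives 5 = 5 = w_1.
Suppose the result is true for m = k, so w_k = 7·3^(k - 1) - 2.
Then w_{k+1} = 3·w_k + 4 = 3·(7·3^(k - 1) - 2) + 4 = 7·3^k - 2 = 7·3^((k+1) - 1) - 2,
which is the claimed formula at m = k+1.
By the principle of mathematical induction, the result holds for all m ≥ 1.

w_m = 7·3^(m - 1) - 2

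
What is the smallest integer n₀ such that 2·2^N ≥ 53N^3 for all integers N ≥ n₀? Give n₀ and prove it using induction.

n₀ = 17

At N = 16: 131072 < 217088, so the inequality fails and n₀ ≥ 17. We prove 2·2^N ≥ 53N^3 for all N ≥ 17.
Base case (N = 17): 2·2^N = 262144 and 53N^3 = 260389, so 262144 ≥ 260389.
Suppose the result is true for N = j, so 2·2^j ≥ 53j^3.
Then 2·2^(j + 1) = 2·(2·2^j) ≥ 2·(53j^3).
Also, for j ≥ 17 we have 2·(53j^3) ≥ 53(j+1)^3, since 2 ≥ (1 + 1/j)^3 for all j ≥ 17.
Combining, 2·2^(j + 1) ≥ 53(j+1)^3.
This completes the induction.
Hence the smallest such n₀ is 17.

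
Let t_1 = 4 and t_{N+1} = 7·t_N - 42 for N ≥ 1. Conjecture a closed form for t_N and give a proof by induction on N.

t_N = -3·7^(N - 1) + 7

Computing the first terms: t_1 = 4, t_2 = -14, t_3 = -140. This suggests t_N = -3·7^(N - 1) + 7.
Base case (N = 1): the formula gives 4 = 4 = t_1.
Suppose the result is true for N = j, so t_j = -3·7^(j - 1) + 7.
Then t_{j+1} = 7·t_j - 42 = 7·(-3·7^(j - 1) + 7) - 42 = -3·7^j + 7 = -3·7^((j+1) - 1) + 7,
which is the claimed formula at N = j+1.
This completes the induction.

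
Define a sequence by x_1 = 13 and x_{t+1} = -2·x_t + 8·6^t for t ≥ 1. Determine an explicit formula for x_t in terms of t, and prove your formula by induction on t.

x_t = 7(-2)^(t - 1) + 6^t

Computing the first terms: x_1 = 13, x_2 = 22, x_3 = 244. This suggests x_t = 7(-2)^(t - 1) + 6^t.
Base step (t = 1): the formula gives 13 = 13 = x_1.
Inductive step: suppose the statement holds for some i ≥ 1, so x_i = 7(-2)^(i - 1) + 6^i.
Then x_{i+1} = -2·x_i + 8·6^i = -2·(7(-2)^(i - 1) + 6^i) + 8·6^i = 7(-2)^i + 6^(i + 1) = 7(-2)^((i+1) - 1) + 6^(i+1),
which is the claimed formula at t = i+1.
This completes the induction.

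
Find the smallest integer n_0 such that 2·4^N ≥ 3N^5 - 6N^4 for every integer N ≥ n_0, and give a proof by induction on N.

At N = 7: 32768 < 36015, so the inequality fails and n_0 ≥ 8. We prove 2·4^N ≥ 3N^5 - 6N^4 for all N ≥ 8.
Base case (N = 8): 2·4^N = 131072 and 3N^5 - 6N^4 = 73728, so 131072 ≥ 73728.
Suppose the result is true for N = m, so 2·4^m ≥ 3m^5 - 6m^4.
Then 2·4^(m + 1) = 4·(2·4^m) ≥ 4·(3m^5 - 6m^4).
Also, for m ≥ 8 we have 4·(3m^5 - 6m^4) ≥ 3(m+1)^5 - 6(m+1)^4, since 4·(3m^5 - 6m^4) − (3(m+1)^5 - 6(m+1)^4) = 9m^5 - 33m^4 - 6m^3 + 6m^2 + 9m + 3, which is nonnegative for all m ≥ 8.
Combining, 2·4^(m + 1) ≥ 3(m+1)^5 - 6(m+1)^4.
Hence, by induction on N, the claim holds for every N ≥ 8.
Hence the smallest such n_0 is 8.

n_0 = 8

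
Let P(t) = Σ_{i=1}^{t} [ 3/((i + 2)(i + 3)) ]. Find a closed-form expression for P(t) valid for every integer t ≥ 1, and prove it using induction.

We claim P(t) = t/(t + 3) for all t ≥ 1.
When t = 1: P(1) = 1/4, and the closed form gives 1/4. They agree.
Inductive step: suppose the statement holds for some i ≥ 1, so P(i) = i/(i + 3).
Then P(i+1) = P(i) + (3/((i + 3)(i + 4))) = (i/(i + 3)) + (3/((i + 3)(i + 4))).
Simplifying, P(i+1) = (i + 1)/(i + 4) = (i+1)/((i+1) + 3),
which is the closed form with t = i+1.
Hence, by induction on t, the claim holds for every t ≥ 1.

P(t) = t/(t + 3)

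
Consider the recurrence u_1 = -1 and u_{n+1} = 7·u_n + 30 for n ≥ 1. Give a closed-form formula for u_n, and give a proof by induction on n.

Computing the first terms: u_1 = -1, u_2 = 23, u_3 = 191. This suggests u_n = 4·7^(n - 1) - 5.
When n = 1: the formula gives -1 = -1 = u_1.
Inductive step: suppose the statement holds for some i ≥ 1, so u_i = 4·7^(i - 1) - 5.
Then u_{i+1} = 7·u_i + 30 = 7·(4·7^(i - 1) - 5) + 30 = 4·7^i - 5 = 4·7^((i+1) - 1) - 5,
which is the claimed formula at n = i+1.
Hence, by induction on n, the claim holds for every n ≥ 1.

u_n = 4·7^(n - 1) - 5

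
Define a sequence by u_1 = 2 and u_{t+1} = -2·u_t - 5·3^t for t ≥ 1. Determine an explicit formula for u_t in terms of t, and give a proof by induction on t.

Computing the first terms: u_1 = 2, u_2 = -19, u_3 = -7. This suggests u_t = 5(-2)^(t - 1) - 3^t.
Base step (t = 1): the formula gives 2 = 2 = u_1.
Suppose the result is true for t = i, so u_i = 5(-2)^(i - 1) - 3^i.
Then u_{i+1} = -2·u_i - 5·3^i = -2·(5(-2)^(i - 1) - 3^i) - 5·3^i = 5(-2)^i - 3^(i + 1) = 5(-2)^((i+1) - 1) - 3^(i+1),
which is the claimed formula at t = i+1.
By induction, the statement is established for all t ≥ 1.

u_t = 5(-2)^(t - 1) - 3^t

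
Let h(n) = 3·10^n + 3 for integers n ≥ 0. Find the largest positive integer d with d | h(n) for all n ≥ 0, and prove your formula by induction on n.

Computing the first values: h(0) = 6 and h(1) = 33; gcd(6, 33) = 3, so d ≤ 3.
We prove 3 | 3·10^n + 3 for all n ≥ 0 by induction on n.
For the base case n = 0: h(0) = 6 = 3·(2), so 3 | h(0).
Inductive step: assume the claim holds for n = i, i.e. 3 | h(i). Then
h(i+1) = 3·10^(i+1) + 3 = 10·(3·10^i + 3) - 27 = 10·h(i) - 27. The first term is divisible by 3 by the inductive hypothesis, and -27 is divisible by 3. Hence 3 | h(i+1).
This completes the induction.
Therefore the largest such d is 3.

d = 3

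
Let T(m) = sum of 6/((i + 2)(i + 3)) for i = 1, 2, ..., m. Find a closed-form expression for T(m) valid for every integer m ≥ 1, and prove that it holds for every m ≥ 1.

T(m) = 2m/(m + 3)

We claim T(m) = 2m/(m + 3) for all m ≥ 1.
When m = 1: T(1) = 1/2, and the closed form gives 1/2. They agree.
Inductive step: assume the claim holds for m = i, so T(i) = 2i/(i + 3).
Then T(i+1) = T(i) + (6/((i + 3)(i + 4))) = (2i/(i + 3)) + (6/((i + 3)(i + 4))).
Simplifying, T(i+1) = 2(i + 1)/(i + 4) = 2(i+1)/((i+1) + 3),
which is the closed form with m = i+1.
By induction, the statement is established for all m ≥ 1.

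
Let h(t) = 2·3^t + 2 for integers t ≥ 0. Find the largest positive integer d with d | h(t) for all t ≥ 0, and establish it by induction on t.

d = 4

Computing the first values: h(0) = 4 and h(1) = 8; gcd(4, 8) = 4, so d ≤ 4.
We prove 4 | 2·3^t + 2 for all t ≥ 0 by induction on t.
Base step (t = 0): h(0) = 4 = 4·(1), so 4 | h(0).
For the inductive step, assume it holds for an arbitrary m ≥ 0, i.e. 4 | h(m). Then
h(m+1) = 2·3^(m+1) + 2 = 3·(2·3^m + 2) - 4 = 3·h(m) - 4. The first term is divisible by 4 by the inductive hypothesis, and -4 is divisible by 4. Hence 4 | h(m+1).
This completes the induction.
Therefore the largest such d is 4.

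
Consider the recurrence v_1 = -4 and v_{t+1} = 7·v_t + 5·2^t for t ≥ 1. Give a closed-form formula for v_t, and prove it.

v_t = -2^t - 2·7^(t - 1)

Computing the first terms: v_1 = -4, v_2 = -18, v_3 = -106. This suggests v_t = -2^t - 2·7^(t - 1).
For the base case t = 1: the formula gives -4 = -4 = v_1.
Inductive step: assume the claim holds for t = m, so v_m = -2^m - 2·7^(m - 1).
Then v_{m+1} = 7·v_m + 5·2^m = 7·(-2^m - 2·7^(m - 1)) + 5·2^m = -2^(m + 1) - 2·7^m = -2^(m+1) - 2·7^((m+1) - 1),
which is the claimed formula at t = m+1.
By induction, the statement is established for all t ≥ 1.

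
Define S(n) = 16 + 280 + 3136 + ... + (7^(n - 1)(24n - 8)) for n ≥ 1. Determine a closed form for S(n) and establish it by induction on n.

S(n) = 2·7^n(2n - 1) + 2

We claim S(n) = 2·7^n(2n - 1) + 2 for all n ≥ 1.
When n = 1: S(1) = 16, and the closed form gives 16. They agree.
Inductive step: assume the claim holds for n = p, so S(p) = 2·7^p(2p - 1) + 2.
Then S(p+1) = S(p) + (7^p(24p + 16)) = (2·7^p(2p - 1) + 2) + (7^p(24p + 16)).
Simplifying, S(p+1) = 28·7^p·p + 14·7^p + 2 = 2·7^(p+1)(2(p+1) - 1) + 2,
which is the closed form with n = p+1.
This completes the induction.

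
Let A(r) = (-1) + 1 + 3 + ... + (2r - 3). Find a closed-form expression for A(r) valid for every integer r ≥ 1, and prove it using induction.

We claim A(r) = r(r - 2) for all r ≥ 1.
For the base case r = 1: A(1) = -1, and the closed form gives -1. They agree.
For the inductive step, assume it holds for an arbitrary k ≥ 1, so A(k) = k(k - 2).
Then A(k+1) = A(k) + (2k - 1) = (k(k - 2)) + (2k - 1).
Simplifying, A(k+1) = (k - 1)(k + 1) = (k+1)((k+1) - 2),
which is the closed form with r = k+1.
This completes the induction.

A(r) = r(r - 2)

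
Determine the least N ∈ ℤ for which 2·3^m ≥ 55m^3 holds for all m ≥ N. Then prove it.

N = 10

At m = 9: 39366 < 40095, so the inequality fails and N ≥ 10. We prove 2·3^m ≥ 55m^3 for all m ≥ 10.
When m = 10: 2·3^m = 118098 and 55m^3 = 55000, so 118098 ≥ 55000.
Suppose the result is true for m = k, so 2·3^k ≥ 55k^3.
Then 2·3^(k + 1) = 3·(2·3^k) ≥ 3·(55k^3).
Also, for k ≥ 10 we have 3·(55k^3) ≥ 55(k+1)^3, since 3 ≥ (1 + 1/k)^3 for all k ≥ 10.
Combining, 2·3^(k + 1) ≥ 55(k+1)^3.
By induction, the statement is established for all m ≥ 10.
Hence the smallest such N is 10.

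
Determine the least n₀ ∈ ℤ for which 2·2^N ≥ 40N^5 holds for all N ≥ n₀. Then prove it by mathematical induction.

n₀ = 29

At N = 28: 536870912 < 688414720, so the inequality fails and n₀ ≥ 29. We prove 2·2^N ≥ 40N^5 for all N ≥ 29.
Base case (N = 29): 2·2^N = 1073741824 and 40N^5 = 820445960, so 1073741824 ≥ 820445960.
Inductive step: assume the claim holds for N = j, so 2·2^j ≥ 40j^5.
Then 2·2^(j + 1) = 2·(2·2^j) ≥ 2·(40j^5).
Also, for j ≥ 29 we have 2·(40j^5) ≥ 40(j+1)^5, since 2 ≥ (1 + 1/j)^5 for all j ≥ 29.
Combining, 2·2^(j + 1) ≥ 40(j+1)^5.
By induction, the statement is established for all N ≥ 29.
Hence the smallest such n₀ is 29.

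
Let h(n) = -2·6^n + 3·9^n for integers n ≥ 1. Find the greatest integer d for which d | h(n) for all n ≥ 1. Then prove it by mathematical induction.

Computing the first values: h(1) = 15 and h(2) = 171; gcd(15, 171) = 3, so d ≤ 3.
We prove 3 | -2·6^n + 3·9^n for all n ≥ 1 by induction on n.
For the base case n = 1: h(1) = 15 = 3·(5), so 3 | h(1).
Inductive step: suppose the statement holds for some m ≥ 1, i.e. 3 | h(m). Then
h(m+1) − 9·h(m) = (-2·6^(m+1) + 3·9^(m+1)) − 9·(-2·6^m + 3·9^m) = (-2)·6^m·(6 − 9) = (6)·6^m. Since 3 | h(m) by the inductive hypothesis, 3 | 9·h(m); and 3 | 6 since 6 = 3·2. Therefore 3 | h(m+1).
This completes the induction.
Therefore the largest such d is 3.

d = 3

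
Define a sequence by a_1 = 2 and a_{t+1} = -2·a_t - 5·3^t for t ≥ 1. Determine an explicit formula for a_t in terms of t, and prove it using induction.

Computing the first terms: a_1 = 2, a_2 = -19, a_3 = -7. This suggests a_t = 5(-2)^(t - 1) - 3^t.
When t = 1: the formula gives 2 = 2 = a_1.
Inductive step: assume the claim holds for t = m, so a_m = 5(-2)^(m - 1) - 3^m.
Then a_{m+1} = -2·a_m - 5·3^m = -2·(5(-2)^(m - 1) - 3^m) - 5·3^m = 5(-2)^m - 3^(m + 1) = 5(-2)^((m+1) - 1) - 3^(m+1),
which is the claimed formula at t = m+1.
Hence, by induction on t, the claim holds for every t ≥ 1.

a_t = 5(-2)^(t - 1) - 3^t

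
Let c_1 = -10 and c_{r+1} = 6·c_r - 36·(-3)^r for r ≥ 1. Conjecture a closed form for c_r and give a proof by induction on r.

c_r = 4(-3)^r + 2·6^(r - 1)

Computing the first terms: c_1 = -10, c_2 = 48, c_3 = -36. This suggests c_r = 4(-3)^r + 2·6^(r - 1).
When r = 1: the formula gives -10 = -10 = c_1.
Suppose the result is true for r = i, so c_i = 4(-3)^i + 2·6^(i - 1).
Then c_{i+1} = 6·c_i - 36·(-3)^i = 6·(4(-3)^i + 2·6^(i - 1)) - 36·(-3)^i = 4(-3)^(i + 1) + 2·6^i = 4(-3)^(i+1) + 2·6^((i+1) - 1),
which is the claimed formula at r = i+1.
This completes the induction.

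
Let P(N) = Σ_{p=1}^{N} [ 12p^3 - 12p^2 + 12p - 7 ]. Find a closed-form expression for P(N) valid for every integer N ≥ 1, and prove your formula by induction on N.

We claim P(N) = N(3N^3 + 2N^2 + 3N - 3) for all N ≥ 1.
Base case (N = 1): P(1) = 5, and the closed form gives 5. They agree.
For the inductive step, assume it holds for an arbitrary p ≥ 1, so P(p) = p(3p^3 + 2p^2 + 3p - 3).
Then P(p+1) = P(p) + (12p^3 + 24p^2 + 24p + 5) = (p(3p^3 + 2p^2 + 3p - 3)) + (12p^3 + 24p^2 + 24p + 5).
Simplifying, P(p+1) = (p + 1)(3p^3 + 11p^2 + 16p + 5) = (p+1)(3(p+1)^3 + 2(p+1)^2 + 3(p+1) - 3),
which is the closed form with N = p+1.
By induction, the statement is established for all N ≥ 1.

P(N) = N(3N^3 + 2N^2 + 3N - 3)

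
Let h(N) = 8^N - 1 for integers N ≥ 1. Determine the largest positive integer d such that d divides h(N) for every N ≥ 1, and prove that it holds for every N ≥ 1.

Computing the first values: h(1) = 7 and h(2) = 63; gcd(7, 63) = 7, so d ≤ 7.
We prove 7 | 8^N - 1 for all N ≥ 1 by induction on N.
For the base case N = 1: h(1) = 7 = 7·(1), so 7 | h(1).
Inductive step: suppose the statement holds for some k ≥ 1, i.e. 7 | h(k). Then
8^{k+1} − 1^{k+1} = 8·8^k − 1·1^k = 8·(8^k − 1^k) + (7)·1^k. The first term is divisible by 7 by the inductive hypothesis, and the second term (7)·1^k is divisible by 7 since 7 | 7. Hence 7 | h(k+1).
Hence, by induction on N, the claim holds for every N ≥ 1.
Therefore the largest such d is 7.

d = 7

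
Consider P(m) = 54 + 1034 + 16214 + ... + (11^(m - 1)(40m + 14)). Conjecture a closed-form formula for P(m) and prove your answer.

P(m) = 11^m(4m + 1) - 1

We claim P(m) = 11^m(4m + 1) - 1 for all m ≥ 1.
For the base case m = 1: P(1) = 54, and the closed form gives 54. They agree.
For the inductive step, assume it holds for an arbitrary j ≥ 1, so P(j) = 11^j(4j + 1) - 1.
Then P(j+1) = P(j) + (11^j(40j + 54)) = (11^j(4j + 1) - 1) + (11^j(40j + 54)).
Simplifying, P(j+1) = 44·11^j·j + 55·11^j - 1 = 11^(j+1)(4(j+1) + 1) - 1,
which is the closed form with m = j+1.
Hence, by induction on m, the claim holds for every m ≥ 1.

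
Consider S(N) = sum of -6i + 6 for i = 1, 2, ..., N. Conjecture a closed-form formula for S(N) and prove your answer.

S(N) = -3N(N - 1)

We claim S(N) = -3N(N - 1) for all N ≥ 1.
Base case (N = 1): S(1) = 0, and the closed form gives 0. They agree.
For the inductive step, assume it holds for an arbitrary i ≥ 1, so S(i) = 3i(-i + 1).
Then S(i+1) = S(i) + (-6i) = (3i(-i + 1)) + (-6i).
Simplifying, S(i+1) = -3i(i + 1) = -3(i+1)((i+1) - 1),
which is the closed form with N = i+1.
Hence, by induction on N, the claim holds for every N ≥ 1.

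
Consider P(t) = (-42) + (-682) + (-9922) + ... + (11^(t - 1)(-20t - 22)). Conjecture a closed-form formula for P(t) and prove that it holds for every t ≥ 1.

We claim P(t) = -2·11^t(t + 1) + 2 for all t ≥ 1.
Base step (t = 1): P(1) = -42, and the closed form gives -42. They agree.
Inductive step: suppose the statement holds for some i ≥ 1, so P(i) = -2·11^i(i + 1) + 2.
Then P(i+1) = P(i) + (11^i(-20i - 42)) = (-2·11^i(i + 1) + 2) + (11^i(-20i - 42)).
Simplifying, P(i+1) = -22·11^i·i - 44·11^i + 2 = -2·11^(i+1)((i+1) + 1) + 2,
which is the closed form with t = i+1.
By the principle of mathematical induction, the result holds for all t ≥ 1.

P(t) = -2·11^t(t + 1) + 2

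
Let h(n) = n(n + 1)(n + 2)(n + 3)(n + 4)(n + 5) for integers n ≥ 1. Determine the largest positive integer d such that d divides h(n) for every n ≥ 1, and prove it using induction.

Computing the first values: h(1) = 720 and h(2) = 5040; gcd(720, 5040) = 720, so d ≤ 720.
We prove 720 | n(n + 1)(n + 2)(n + 3)(n + 4)(n + 5) for all n ≥ 1 by induction on n.
When n = 1: h(1) = 720 = 720·(1), so 720 | h(1).
For the inductive step, assume it holds for an arbitrary i ≥ 1, i.e. 720 | h(i). Then
h(i+1) − h(i) = (i+1)·(i+2)·(i+3)·(i+4)·(i+5)·(i+6) − i·(i+1)·(i+2)·(i+3)·(i+4)·(i+5) = (i+1)·(i+2)·(i+3)·(i+4)·(i+5)·[(i+6) − i] = 6·(i+1)·(i+2)·(i+3)·(i+4)·(i+5). The product of 5 consecutive integers is divisible by (5)! = 120, so h(i+1) − h(i) is divisible by 6·120 = 720. By the inductive hypothesis 720 | h(i), hence 720 | h(i+1).
By the principle of mathematical induction, the result holds for all n ≥ 1.
Therefore the largest such d is 720.

d = 720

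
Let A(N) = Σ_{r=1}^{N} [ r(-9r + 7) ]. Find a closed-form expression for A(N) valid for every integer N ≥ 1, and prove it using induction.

A(N) = -N(N + 1)(3N - 2)

We claim A(N) = -N(N + 1)(3N - 2) for all N ≥ 1.
Base step (N = 1): A(1) = -2, and the closed form gives -2. They agree.
Inductive step: suppose the statement holds for some r ≥ 1, so A(r) = r(-3r^2 - r + 2).
Then A(r+1) = A(r) + (-(r + 1)(9r + 2)) = (r(-3r^2 - r + 2)) + (-(r + 1)(9r + 2)).
Simplifying, A(r+1) = -(r + 1)(r + 2)(3r + 1) = -(r+1)((r+1) + 1)(3(r+1) - 2),
which is the closed form with N = r+1.
Hence, by induction on N, the claim holds for every N ≥ 1.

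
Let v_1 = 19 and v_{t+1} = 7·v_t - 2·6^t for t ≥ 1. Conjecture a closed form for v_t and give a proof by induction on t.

Computing the first terms: v_1 = 19, v_2 = 121, v_3 = 775. This suggests v_t = 2·6^t + 7^t.
When t = 1: the formula gives 19 = 19 = v_1.
Suppose the result is true for t = p, so v_p = 2·6^p + 7^p.
Then v_{p+1} = 7·v_p - 2·6^p = 7·(2·6^p + 7^p) - 2·6^p = 2·6^(p + 1) + 7^(p + 1),
which is the claimed formula at t = p+1.
This completes the induction.

v_t = 2·6^t + 7^t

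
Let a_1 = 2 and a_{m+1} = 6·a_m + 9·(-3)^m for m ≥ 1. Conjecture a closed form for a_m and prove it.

a_m = -(-3)^m - 6^(m - 1)

Computing the first terms: a_1 = 2, a_2 = -15, a_3 = -9. This suggests a_m = -(-3)^m - 6^(m - 1).
Base step (m = 1): the formula gives 2 = 2 = a_1.
Inductive step: suppose the statement holds for some i ≥ 1, so a_i = -(-3)^i - 6^(i - 1).
Then a_{i+1} = 6·a_i + 9·(-3)^i = 6·(-(-3)^i - 6^(i - 1)) + 9·(-3)^i = -(-3)^(i + 1) - 6^i = -(-3)^(i+1) - 6^((i+1) - 1),
which is the claimed formula at m = i+1.
By the principle of mathematical induction, the result holds for all m ≥ 1.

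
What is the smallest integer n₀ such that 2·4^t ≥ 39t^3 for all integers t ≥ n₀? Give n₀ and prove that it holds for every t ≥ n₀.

n₀ = 7

At t = 6: 8192 < 8424, so the inequality fails and n₀ ≥ 7. We prove 2·4^t ≥ 39t^3 for all t ≥ 7.
When t = 7: 2·4^t = 32768 and 39t^3 = 13377, so 32768 ≥ 13377.
Inductive step: suppose the statement holds for some j ≥ 7, so 2·4^j ≥ 39j^3.
Then 2·4^(j + 1) = 4·(2·4^j) ≥ 4·(39j^3).
Also, for j ≥ 7 we have 4·(39j^3) ≥ 39(j+1)^3, since 4 ≥ (1 + 1/j)^3 for all j ≥ 7.
Combining, 2·4^(j + 1) ≥ 39(j+1)^3.
This completes the induction.
Hence the smallest such n₀ is 7.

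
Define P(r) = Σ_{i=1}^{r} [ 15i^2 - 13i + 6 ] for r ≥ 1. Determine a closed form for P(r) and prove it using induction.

We claim P(r) = r(5r^2 + r + 2) for all r ≥ 1.
Base step (r = 1): P(1) = 8, and the closed form gives 8. They agree.
Inductive step: assume the claim holds for r = i, so P(i) = i(5i^2 + i + 2).
Then P(i+1) = P(i) + (15i^2 + 17i + 8) = (i(5i^2 + i + 2)) + (15i^2 + 17i + 8).
Simplifying, P(i+1) = (i + 1)(5i^2 + 11i + 8) = (i+1)(5(i+1)^2 + (i+1) + 2),
which is the closed form with r = i+1.
Hence, by induction on r, the claim holds for every r ≥ 1.

P(r) = r(5r^2 + r + 2)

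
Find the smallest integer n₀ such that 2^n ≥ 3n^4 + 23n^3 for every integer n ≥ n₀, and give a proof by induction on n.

n₀ = 20

At n = 19: 524288 < 548720, so the inequality fails and n₀ ≥ 20. We prove 2^n ≥ 3n^4 + 23n^3 for all n ≥ 20.
When n = 20: 2^n = 1048576 and 3n^4 + 23n^3 = 664000, so 1048576 ≥ 664000.
For the inductive step, assume it holds for an arbitrary p ≥ 20, so 2^p ≥ 3p^4 + 23p^3.
Then 2^(p + 1) = 2·(2^p) ≥ 2·(3p^4 + 23p^3).
Also, for p ≥ 20 we have 2·(3p^4 + 23p^3) ≥ 3(p+1)^4 + 23(p+1)^3, since 2·(3p^4 + 23p^3) − (3(p+1)^4 + 23(p+1)^3) = 3p^4 + 11p^3 - 87p^2 - 81p - 26, which is nonnegative for all p ≥ 20.
Combining, 2^(p + 1) ≥ 3(p+1)^4 + 23(p+1)^3.
This completes the induction.
Hence the smallest such n₀ is 20.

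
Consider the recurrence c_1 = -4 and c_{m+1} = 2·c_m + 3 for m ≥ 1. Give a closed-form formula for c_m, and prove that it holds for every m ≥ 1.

Computing the first terms: c_1 = -4, c_2 = -5, c_3 = -7. This suggests c_m = -2^(m - 1) - 3.
Base step (m = 1): the formula gives -4 = -4 = c_1.
For the inductive step, assume it holds for an arbitrary k ≥ 1, so c_k = -2^(k - 1) - 3.
Then c_{k+1} = 2·c_k + 3 = 2·(-2^(k - 1) - 3) + 3 = -2^k - 3 = -2^((k+1) - 1) - 3,
which is the claimed formula at m = k+1.
Hence, by induction on m, the claim holds for every m ≥ 1.

c_m = -2^(m - 1) - 3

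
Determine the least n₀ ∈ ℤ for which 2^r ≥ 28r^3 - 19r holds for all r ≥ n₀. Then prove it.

At r = 17: 131072 < 137241, so the inequality fails and n₀ ≥ 18. We prove 2^r ≥ 28r^3 - 19r for all r ≥ 18.
For the base case r = 18: 2^r = 262144 and 28r^3 - 19r = 162954, so 262144 ≥ 162954.
Inductive step: assume the claim holds for r = k, so 2^k ≥ 28k^3 - 19k.
Then 2^(k + 1) = 2·(2^k) ≥ 2·(28k^3 - 19k).
Also, for k ≥ 18 we have 2·(28k^3 - 19k) ≥ 28(k+1)^3 - 19(k+1), since 2·(28k^3 - 19k) − (28(k+1)^3 - 19(k+1)) = 28k^3 - 84k^2 - 103k - 9, which is nonnegative for all k ≥ 18.
Combining, 2^(k + 1) ≥ 28(k+1)^3 - 19(k+1).
By the principle of mathematical induction, the result holds for all r ≥ 18.
Hence the smallest such n₀ is 18.

n₀ = 18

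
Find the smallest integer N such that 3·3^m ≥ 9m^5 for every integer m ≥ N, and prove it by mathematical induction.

At m = 12: 1594323 < 2239488, so the inequality fails and N ≥ 13. We prove 3·3^m ≥ 9m^5 for all m ≥ 13.
Base step (m = 13): 3·3^m = 4782969 and 9m^5 = 3341637, so 4782969 ≥ 3341637.
For the inductive step, assume it holds for an arbitrary p ≥ 13, so 3·3^p ≥ 9p^5.
Then 3·3^(p + 1) = 3·(3·3^p) ≥ 3·(9p^5).
Also, for p ≥ 13 we have 3·(9p^5) ≥ 9(p+1)^5, since 3 ≥ (1 + 1/p)^5 for all p ≥ 13.
Combining, 3·3^(p + 1) ≥ 9(p+1)^5.
By the principle of mathematical induction, the result holds for all m ≥ 13.
Hence the smallest such N is 13.

N = 13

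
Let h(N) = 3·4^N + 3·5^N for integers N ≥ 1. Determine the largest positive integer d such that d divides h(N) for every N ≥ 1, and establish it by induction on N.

Computing the first values: h(1) = 27 and h(2) = 123; gcd(27, 123) = 3, so d ≤ 3.
We prove 3 | 3·4^N + 3·5^N for all N ≥ 1 by induction on N.
For the base case N = 1: h(1) = 27 = 3·(9), so 3 | h(1).
Suppose the result is true for N = p, i.e. 3 | h(p). Then
h(p+1) − 5·h(p) = (3·4^(p+1) + 3·5^(p+1)) − 5·(3·4^p + 3·5^p) = (3)·4^p·(4 − 5) = (-3)·4^p. Since 3 | h(p) by the inductive hypothesis, 3 | 5·h(p); and 3 | -3 since -3 = 3·-1. Therefore 3 | h(p+1).
By induction, the statement is established for all N ≥ 1.
Therefore the largest such d is 3.

d = 3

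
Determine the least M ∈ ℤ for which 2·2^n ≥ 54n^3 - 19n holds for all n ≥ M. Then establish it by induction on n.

M = 18

At n = 17: 262144 < 264979, so the inequality fails and M ≥ 18. We prove 2·2^n ≥ 54n^3 - 19n for all n ≥ 18.
When n = 18: 2·2^n = 524288 and 54n^3 - 19n = 314586, so 524288 ≥ 314586.
Inductive step: assume the claim holds for n = i, so 2·2^i ≥ 54i^3 - 19i.
Then 2·2^(i + 1) = 2·(2·2^i) ≥ 2·(54i^3 - 19i).
Also, for i ≥ 18 we have 2·(54i^3 - 19i) ≥ 54(i+1)^3 - 19(i+1), since 2·(54i^3 - 19i) − (54(i+1)^3 - 19(i+1)) = 54i^3 - 162i^2 - 181i - 35, which is nonnegative for all i ≥ 18.
Combining, 2·2^(i + 1) ≥ 54(i+1)^3 - 19(i+1).
This completes the induction.
Hence the smallest such M is 18.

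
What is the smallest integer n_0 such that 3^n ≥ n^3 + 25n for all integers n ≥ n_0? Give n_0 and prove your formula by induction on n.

At n = 5: 243 < 250, so the inequality fails and n_0 ≥ 6. We prove 3^n ≥ n^3 + 25n for all n ≥ 6.
For the base case n = 6: 3^n = 729 and n^3 + 25n = 366, so 729 ≥ 366.
For the inductive step, assume it holds for an arbitrary k ≥ 6, so 3^k ≥ k^3 + 25k.
Then 3^(k + 1) = 3·(3^k) ≥ 3·(k^3 + 25k).
Also, for k ≥ 6 we have 3·(k^3 + 25k) ≥ (k+1)^3 + 25(k+1), since 3·(k^3 + 25k) − ((k+1)^3 + 25(k+1)) = 2k^3 - 3k^2 + 47k - 26, which is nonnegative for all k ≥ 6.
Combining, 3^(k + 1) ≥ (k+1)^3 + 25(k+1).
By induction, the statement is established for all n ≥ 6.
Hence the smallest such n_0 is 6.

n_0 = 6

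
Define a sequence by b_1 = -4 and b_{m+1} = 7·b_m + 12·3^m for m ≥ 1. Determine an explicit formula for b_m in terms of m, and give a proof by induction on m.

Computing the first terms: b_1 = -4, b_2 = 8, b_3 = 164. This suggests b_m = -3^(m + 1) + 5·7^(m - 1).
When m = 1: the formula gives -4 = -4 = b_1.
Inductive step: suppose the statement holds for some r ≥ 1, so b_r = -3^(r + 1) + 5·7^(r - 1).
Then b_{r+1} = 7·b_r + 12·3^r = 7·(-3^(r + 1) + 5·7^(r - 1)) + 12·3^r = -3^(r + 2) + 5·7^r = -3^((r+1) + 1) + 5·7^((r+1) - 1),
which is the claimed formula at m = r+1.
Hence, by induction on m, the claim holds for every m ≥ 1.

b_m = -3^(m + 1) + 5·7^(m - 1)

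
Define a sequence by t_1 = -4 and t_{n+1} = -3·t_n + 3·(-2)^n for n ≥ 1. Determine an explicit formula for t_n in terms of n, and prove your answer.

Computing the first terms: t_1 = -4, t_2 = 6, t_3 = -6. This suggests t_n = 3(-2)^n + 2(-3)^(n - 1).
For the base case n = 1: the formula gives -4 = -4 = t_1.
Inductive step: suppose the statement holds for some r ≥ 1, so t_r = 3(-2)^r + 2(-3)^(r - 1).
Then t_{r+1} = -3·t_r + 3·(-2)^r = -3·(3(-2)^r + 2(-3)^(r - 1)) + 3·(-2)^r = 3(-2)^(r + 1) + 2(-3)^r = 3(-2)^(r+1) + 2(-3)^((r+1) - 1),
which is the claimed formula at n = r+1.
Hence, by induction on n, the claim holds for every n ≥ 1.

t_n = 3(-2)^n + 2(-3)^(n - 1)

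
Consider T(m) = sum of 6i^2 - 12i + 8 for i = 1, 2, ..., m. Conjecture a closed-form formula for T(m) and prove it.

We claim T(m) = m(2m^2 - 3m + 3) for all m ≥ 1.
For the base case m = 1: T(1) = 2, and the closed form gives 2. They agree.
Inductive step: assume the claim holds for m = i, so T(i) = i(2i^2 - 3i + 3).
Then T(i+1) = T(i) + (6i^2 + 2) = (i(2i^2 - 3i + 3)) + (6i^2 + 2).
Simplifying, T(i+1) = (i + 1)(2i^2 + i + 2) = (i+1)(2(i+1)^2 - 3(i+1) + 3),
which is the closed form with m = i+1.
By the principle of mathematical induction, the result holds for all m ≥ 1.

T(m) = m(2m^2 - 3m + 3)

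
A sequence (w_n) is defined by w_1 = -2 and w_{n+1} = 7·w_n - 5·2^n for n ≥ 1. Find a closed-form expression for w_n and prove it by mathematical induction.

Computing the first terms: w_1 = -2, w_2 = -24, w_3 = -188. This suggests w_n = 2^n - 4·7^(n - 1).
For the base case n = 1: the formula gives -2 = -2 = w_1.
Inductive step: suppose the statement holds for some r ≥ 1, so w_r = 2^r - 4·7^(r - 1).
Then w_{r+1} = 7·w_r - 5·2^r = 7·(2^r - 4·7^(r - 1)) - 5·2^r = 2^(r + 1) - 4·7^r = 2^(r+1) - 4·7^((r+1) - 1),
which is the claimed formula at n = r+1.
By the principle of mathematical induction, the result holds for all n ≥ 1.

w_n = 2^n - 4·7^(n - 1)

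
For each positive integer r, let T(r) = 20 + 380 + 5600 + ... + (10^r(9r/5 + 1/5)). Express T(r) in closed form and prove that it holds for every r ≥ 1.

T(r) = 2·10^r·r

We claim T(r) = 2·10^r·r for all r ≥ 1.
When r = 1: T(1) = 20, and the closed form gives 20. They agree.
For the inductive step, assume it holds for an arbitrary j ≥ 1, so T(j) = 2·10^j·j.
Then T(j+1) = T(j) + (10^j(18j + 20)) = (2·10^j·j) + (10^j(18j + 20)).
Simplifying, T(j+1) = 20·10^j(j + 1) = 2·10^(j+1)·(j+1),
which is the closed form with r = j+1.
This completes the induction.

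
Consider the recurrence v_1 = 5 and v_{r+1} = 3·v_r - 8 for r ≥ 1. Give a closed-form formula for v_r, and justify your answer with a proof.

Computing the first terms: v_1 = 5, v_2 = 7, v_3 = 13. This suggests v_r = 3^(r - 1) + 4.
For the base case r = 1: the formula gives 5 = 5 = v_1.
Suppose the result is true for r = k, so v_k = 3^(k - 1) + 4.
Then v_{k+1} = 3·v_k - 8 = 3·(3^(k - 1) + 4) - 8 = 3^k + 4 = 3^((k+1) - 1) + 4,
which is the claimed formula at r = k+1.
This completes the induction.

v_r = 3^(r - 1) + 4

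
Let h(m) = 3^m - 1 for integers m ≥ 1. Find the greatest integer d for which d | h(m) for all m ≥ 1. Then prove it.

Computing the first values: h(1) = 2 and h(2) = 8; gcd(2, 8) = 2, so d ≤ 2.
We prove 2 | 3^m - 1 for all m ≥ 1 by induction on m.
When m = 1: h(1) = 2 = 2·(1), so 2 | h(1).
Suppose the result is true for m = r, i.e. 2 | h(r). Then
3^{r+1} − 1^{r+1} = 3·3^r − 1·1^r = 3·(3^r − 1^r) + (2)·1^r. The first term is divisible by 2 by the inductive hypothesis, and the second term (2)·1^r is divisible by 2 since 2 | 2. Hence 2 | h(r+1).
By induction, the statement is established for all m ≥ 1.
Therefore the largest such d is 2.

d = 2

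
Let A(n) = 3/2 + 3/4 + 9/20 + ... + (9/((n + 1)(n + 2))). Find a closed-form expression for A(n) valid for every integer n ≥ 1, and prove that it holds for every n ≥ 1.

A(n) = 9n/(2(n + 2))

We claim A(n) = 9n/(2(n + 2)) for all n ≥ 1.
Base step (n = 1): A(1) = 3/2, and the closed form gives 3/2. They agree.
For the inductive step, assume it holds for an arbitrary k ≥ 1, so A(k) = 9k/(2(k + 2)).
Then A(k+1) = A(k) + (9/((k + 2)(k + 3))) = (9k/(2(k + 2))) + (9/((k + 2)(k + 3))).
Simplifying, A(k+1) = 9(k + 1)/(2(k + 3)) = 9(k+1)/(2((k+1) + 2)),
which is the closed form with n = k+1.
Hence, by induction on n, the claim holds for every n ≥ 1.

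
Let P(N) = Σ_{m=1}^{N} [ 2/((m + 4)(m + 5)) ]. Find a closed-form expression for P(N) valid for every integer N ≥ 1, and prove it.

P(N) = 2N/(5(N + 5))

We claim P(N) = 2N/(5(N + 5)) for all N ≥ 1.
Base case (N = 1): P(1) = 1/15, and the closed form gives 1/15. They agree.
Suppose the result is true for N = m, so P(m) = 2m/(5(m + 5)).
Then P(m+1) = P(m) + (2/((m + 5)(m + 6))) = (2m/(5(m + 5))) + (2/((m + 5)(m + 6))).
Simplifying, P(m+1) = 2(m + 1)/(5(m + 6)) = 2(m+1)/(5((m+1) + 5)),
which is the closed form with N = m+1.
This completes the induction.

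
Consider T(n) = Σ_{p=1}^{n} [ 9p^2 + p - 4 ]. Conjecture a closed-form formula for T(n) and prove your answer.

T(n) = n(n + 2)(3n - 1)

We claim T(n) = n(n + 2)(3n - 1) for all n ≥ 1.
When n = 1: T(1) = 6, and the closed form gives 6. They agree.
For the inductive step, assume it holds for an arbitrary p ≥ 1, so T(p) = p(3p^2 + 5p - 2).
Then T(p+1) = T(p) + (p + 9(p + 1)^2 - 3) = (p(3p^2 + 5p - 2)) + (p + 9(p + 1)^2 - 3).
Simplifying, T(p+1) = (p + 1)(p + 3)(3p + 2) = (p+1)((p+1) + 2)(3(p+1) - 1),
which is the closed form with n = p+1.
By induction, the statement is established for all n ≥ 1.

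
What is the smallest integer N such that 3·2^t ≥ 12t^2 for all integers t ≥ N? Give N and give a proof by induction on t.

At t = 7: 384 < 588, so the inequality fails and N ≥ 8. We prove 3·2^t ≥ 12t^2 for all t ≥ 8.
Base case (t = 8): 3·2^t = 768 and 12t^2 = 768, so 768 ≥ 768.
Inductive step: assume the claim holds for t = i, so 3·2^i ≥ 12i^2.
Then 3·2^(i + 1) = 2·(3·2^i) ≥ 2·(12i^2).
Also, for i ≥ 8 we have 2·(12i^2) ≥ 12(i+1)^2, since 2 ≥ (1 + 1/i)^2 for all i ≥ 8.
Combining, 3·2^(i + 1) ≥ 12(i+1)^2.
By induction, the statement is established for all t ≥ 8.
Hence the smallest such N is 8.

N = 8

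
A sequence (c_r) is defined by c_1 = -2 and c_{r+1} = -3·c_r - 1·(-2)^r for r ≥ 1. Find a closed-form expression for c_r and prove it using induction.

c_r = -(-2)^r - 4(-3)^(r - 1)

Computing the first terms: c_1 = -2, c_2 = 8, c_3 = -28. This suggests c_r = -(-2)^r - 4(-3)^(r - 1).
Base case (r = 1): the formula gives -2 = -2 = c_1.
For the inductive step, assume it holds for an arbitrary k ≥ 1, so c_k = -(-2)^k - 4(-3)^(k - 1).
Then c_{k+1} = -3·c_k - 1·(-2)^k = -3·(-(-2)^k - 4(-3)^(k - 1)) - 1·(-2)^k = -(-2)^(k + 1) - 4(-3)^k = -(-2)^(k+1) - 4(-3)^((k+1) - 1),
which is the claimed formula at r = k+1.
Hence, by induction on r, the claim holds for every r ≥ 1.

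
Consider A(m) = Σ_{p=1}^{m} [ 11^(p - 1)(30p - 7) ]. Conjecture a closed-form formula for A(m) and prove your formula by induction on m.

We claim A(m) = 11^m(3m - 1) + 1 for all m ≥ 1.
Base step (m = 1): A(1) = 23, and the closed form gives 23. They agree.
Suppose the result is true for m = p, so A(p) = 11^p(3p - 1) + 1.
Then A(p+1) = A(p) + (11^p(30p + 23)) = (11^p(3p - 1) + 1) + (11^p(30p + 23)).
Simplifying, A(p+1) = 33·11^p·p + 22·11^p + 1 = 11^(p+1)(3(p+1) - 1) + 1,
which is the closed form with m = p+1.
This completes the induction.

A(m) = 11^m(3m - 1) + 1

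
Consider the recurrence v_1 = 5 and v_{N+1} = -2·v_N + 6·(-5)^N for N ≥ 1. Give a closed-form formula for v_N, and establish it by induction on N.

v_N = -5(-2)^(N - 1) - 2(-5)^N

Computing the first terms: v_1 = 5, v_2 = -40, v_3 = 230. This suggests v_N = -5(-2)^(N - 1) - 2(-5)^N.
For the base case N = 1: the formula gives 5 = 5 = v_1.
Inductive step: suppose the statement holds for some k ≥ 1, so v_k = -5(-2)^(k - 1) - 2(-5)^k.
Then v_{k+1} = -2·v_k + 6·(-5)^k = -2·(-5(-2)^(k - 1) - 2(-5)^k) + 6·(-5)^k = -5(-2)^k - 2(-5)^(k + 1) = -5(-2)^((k+1) - 1) - 2(-5)^(k+1),
which is the claimed formula at N = k+1.
Hence, by induction on N, the claim holds for every N ≥ 1.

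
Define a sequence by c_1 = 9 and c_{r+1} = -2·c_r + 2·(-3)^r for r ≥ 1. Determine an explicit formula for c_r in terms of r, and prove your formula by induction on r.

Computing the first terms: c_1 = 9, c_2 = -24, c_3 = 66. This suggests c_r = 3(-2)^(r - 1) - 2(-3)^r.
Base step (r = 1): the formula gives 9 = 9 = c_1.
Inductive step: assume the claim holds for r = i, so c_i = 3(-2)^(i - 1) - 2(-3)^i.
Then c_{i+1} = -2·c_i + 2·(-3)^i = -2·(3(-2)^(i - 1) - 2(-3)^i) + 2·(-3)^i = 3(-2)^i - 2(-3)^(i + 1) = 3(-2)^((i+1) - 1) - 2(-3)^(i+1),
which is the claimed formula at r = i+1.
This completes the induction.

c_r = 3(-2)^(r - 1) - 2(-3)^r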